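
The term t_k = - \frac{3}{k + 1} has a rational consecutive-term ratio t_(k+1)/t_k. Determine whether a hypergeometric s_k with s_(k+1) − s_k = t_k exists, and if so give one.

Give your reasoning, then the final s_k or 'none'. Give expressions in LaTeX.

t_(k+1)/t_k = (k + 1)/(k + 2).
Normal form (A,B,C) = (k + 1, k + 2, 1).
Need (k + 1)·f(k+1) − (k + 1)·f(k) = 1.
From deg A=1, deg B=1, deg C=0: d=0.
Put f(k) = c0: A·f(k+1) − B(k−1)·f(k) − C = -1; need -1 = 0 — inconsistent ⇒ no f, not summable.

not Gosper-summable; s_k does not exist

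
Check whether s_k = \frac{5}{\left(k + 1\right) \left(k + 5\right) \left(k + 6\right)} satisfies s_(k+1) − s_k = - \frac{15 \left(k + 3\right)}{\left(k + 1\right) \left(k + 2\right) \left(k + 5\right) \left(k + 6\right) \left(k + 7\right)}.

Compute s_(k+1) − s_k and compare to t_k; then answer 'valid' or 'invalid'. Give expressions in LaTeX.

s_(k+1) = 5/((k + 2)*(k + 6)*(k + 7))
s_(k+1) − s_k = 15*(-k - 3)/(k**5 + 21*k**4 + 163*k**3 + 567*k**2 + 844*k + 420)
(s_(k+1) − s_k) − t_k = 0

Valid — Δs_k = t_k.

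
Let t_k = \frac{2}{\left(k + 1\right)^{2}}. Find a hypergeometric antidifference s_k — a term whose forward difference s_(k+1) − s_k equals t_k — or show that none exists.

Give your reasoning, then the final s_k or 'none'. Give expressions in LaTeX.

none — t_k is not Gosper-summable

t_(k+1)/t_k = (k + 1)**2/(k + 2)**2.
Gosper form: A/B · C(k+1)/C(k) with A=k**2 + 2*k + 1, B=k**2 + 4*k + 4, C=1.
Set up (k**2 + 2*k + 1)·f(k+1) − (k**2 + 2*k + 1)·f(k) − (1) = 0.
From deg A=2, deg B=2, deg C=0: d=0.
Write f(k) = c0. Then LHS − RHS = -1, requiring -1 = 0: contradictory. No certificate.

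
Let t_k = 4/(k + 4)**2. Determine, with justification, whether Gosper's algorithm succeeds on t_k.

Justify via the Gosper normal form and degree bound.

No. Not Gosper-summable.

The ratio is (k + 4)**2/(k + 5)**2.
A = k**2 + 8*k + 16, B = k**2 + 10*k + 25, C = 1.
Solve (k**2 + 8*k + 16)·f(k+1) − (k**2 + 8*k + 16)·f(k) = 1.
Degrees (2,2,0) ⇒ d ≤ 0.
Generic f = c0 gives residual -1; -1 = 0 cannot hold, so t_k is not Gosper-summable.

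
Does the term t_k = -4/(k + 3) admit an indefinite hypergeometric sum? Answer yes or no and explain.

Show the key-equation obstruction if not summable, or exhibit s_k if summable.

r(k) = (k + 3)/(k + 4) after simplifying.
Gosper form: A/B · C(k+1)/C(k) with A=k + 3, B=k + 4, C=1.
Solve (k + 3)·f(k+1) − (k + 3)·f(k) = 1.
From deg A=1, deg B=1, deg C=0: d=0.
Write f(k) = c0. Then LHS − RHS = -1, requiring -1 = 0: contradictory. No certificate.

No; the coefficient equations for f are inconsistent.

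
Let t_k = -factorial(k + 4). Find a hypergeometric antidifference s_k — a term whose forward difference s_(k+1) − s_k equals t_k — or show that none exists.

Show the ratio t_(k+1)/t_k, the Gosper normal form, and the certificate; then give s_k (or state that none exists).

not Gosper-summable; s_k does not exist

Ratio r(k) = k + 5.
So A=k + 5 and B=1, with C=1.
f must satisfy (k + 5)·f(k+1) − (1)·f(k) = 1.
Degrees (1,0,0) ⇒ d ≤ -1.
Bound -1 < 0, so the key equation has no polynomial solution.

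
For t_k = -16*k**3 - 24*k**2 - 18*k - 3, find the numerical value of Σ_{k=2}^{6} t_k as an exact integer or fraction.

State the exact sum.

Ratio r(k) = (16*k**3 + 72*k**2 + 114*k + 61)/(16*k**3 + 24*k**2 + 18*k + 3).
Normal form (A,B,C) = (1, 1, k**3 + 3*k**2/2 + 9*k/8 + 3/16).
f must satisfy (1)·f(k+1) − (1)·f(k) = k**3 + 3*k**2/2 + 9*k/8 + 3/16.
Degrees (0,0,3) ⇒ d ≤ 4.
Coefficient equations give f(k) = k*(4*k**3 + k - 2)/16.
Then R = B(k−1)f/C = k*(4*k**3 + k - 2)/(16*k**3 + 24*k**2 + 18*k + 3), so s_k = R(k)·t_k = k*(-4*k**3 - k + 2).
Check: Δs_k = -16*k**3 - 24*k**2 - 18*k - 3. ✓
Evaluate s at k=7 and k=2: -9639 and -64; difference -9575.

Σ = -9575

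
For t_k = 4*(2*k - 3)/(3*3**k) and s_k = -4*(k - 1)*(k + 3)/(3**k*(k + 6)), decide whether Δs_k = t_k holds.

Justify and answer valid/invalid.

s_(k+1) = -4*k*(k + 4)/(3*3**k*(k + 7))
s_(k+1) − s_k = 4*(2*k**3 + 17*k**2 + 9*k - 63)/(3*3**k*(k**2 + 13*k + 42))
(s_(k+1) − s_k) − t_k = 4*(-2*k**2 - 12*k + 21)/(3**k*(k**2 + 13*k + 42))

Invalid: residual 4*(-2*k**2 - 12*k + 21)/(3**k*(k**2 + 13*k + 42)) ≠ 0.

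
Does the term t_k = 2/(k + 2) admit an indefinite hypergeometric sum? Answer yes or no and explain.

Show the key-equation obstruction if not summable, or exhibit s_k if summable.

The ratio is (k + 2)/(k + 3).
A = k + 2, B = k + 3, C = 1.
Key eq: (k + 2)·f(k+1) = (k + 2)·f(k) + (1).
d = 0 from the (1,1,0) case.
Put f(k) = c0: A·f(k+1) − B(k−1)·f(k) − C = -1; need -1 = 0 — inconsistent ⇒ no f, not summable.

No — key equation has no polynomial f.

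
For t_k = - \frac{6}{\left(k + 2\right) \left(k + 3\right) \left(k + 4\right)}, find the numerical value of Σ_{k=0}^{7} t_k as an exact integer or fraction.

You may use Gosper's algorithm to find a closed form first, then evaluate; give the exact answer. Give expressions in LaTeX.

Step 1: r(k) = (k + 2)/(k + 5).
Factor: A=k + 2; B=k + 5; C=1.
Key eq: (k + 2)·f(k+1) = (k + 4)·f(k) + (1).
Bound: deg f ≤ 2.
Solving with deg f ≤ 2: f(k) = k*(k + 5)/12.
Get s_k = R·t_k = k*(-k - 5)/(2*(k + 2)*(k + 3)) with R(k) = B(k−1)f(k)/C(k) = k*(k + 4)*(k + 5)/12.
Δs = -6/(k**3 + 9*k**2 + 26*k + 24), as required.
Σ_(k=0)^(7) t_k = s_(8) − s_(0) = -26/55 − (0) = -26/55.

Σ = -26/55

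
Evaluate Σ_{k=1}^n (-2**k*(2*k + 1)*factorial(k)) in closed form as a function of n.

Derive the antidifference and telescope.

Compute t_(k+1)/t_k: get 2*(k + 1)*(2*k + 3)/(2*k + 1).
Factor: A=2*k + 2; B=1; C=k + 1/2.
Set up (2*k + 2)·f(k+1) − (1)·f(k) − (k + 1/2) = 0.
deg f ≤ 0 (via 1,0,1).
A polynomial solution: f(k) = 1/2.
Certificate R = B(k−1)f/C = 1/(2*k + 1) gives s_k = -2**k*factorial(k).
Δs = -2**k*(2*k + 1)*factorial(k), as required.
Σ_(k=1)^n t_k = s_(n+1) − s_(1) = (-2**(n + 1)*factorial(n + 1)) − (-2), i.e. -2*2**n*factorial(n + 1) + 2.

S(n) = -2*2**n*factorial(n + 1) + 2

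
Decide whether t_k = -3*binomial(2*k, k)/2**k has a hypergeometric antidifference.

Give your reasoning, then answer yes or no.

No — negative degree bound, so no certificate f.

Compute t_(k+1)/t_k: get (2*k + 1)/(k + 1).
Normal form (A,B,C) = (2*k + 1, k + 1, 1).
Solve (2*k + 1)·f(k+1) − (k)·f(k) = 1.
From deg A=1, deg B=1, deg C=0: d=-1.
Bound -1 < 0, so the key equation has no polynomial solution.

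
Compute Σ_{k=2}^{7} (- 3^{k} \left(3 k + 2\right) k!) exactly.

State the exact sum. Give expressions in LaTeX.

Step 1: r(k) = 3*(k + 1)*(3*k + 5)/(3*k + 2).
Factor: A=3*k + 3; B=1; C=k + 2/3.
Need (3*k + 3)·f(k+1) − (1)·f(k) = k + 2/3.
Degrees (1,0,1) ⇒ d ≤ 0.
Solve for f: f(k) = 1/3 (degree 0 ≤ 0).
So s_k = (B(k−1)f/C)·t_k = (1/(3*k + 2))·t_k = -3**k*factorial(k).
Δs = -3**k*(3*k + 2)*factorial(k), as required.
Σ_(k=2)^(7) t_k = s_(8) − s_(2) = -264539520 − (-18) = -264539502.

Σ = -264539502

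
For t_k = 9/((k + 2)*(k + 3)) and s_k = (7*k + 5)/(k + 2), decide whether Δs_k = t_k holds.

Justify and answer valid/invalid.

s_(k+1) = (7*k + 12)/(k + 3)
s_(k+1) − s_k = 9/(k**2 + 5*k + 6)
(s_(k+1) − s_k) − t_k = 0

Valid — Δs_k = t_k.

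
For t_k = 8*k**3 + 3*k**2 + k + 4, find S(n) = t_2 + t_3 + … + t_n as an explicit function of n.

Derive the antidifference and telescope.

S(n) = 2*n**4 + 5*n**3 + 4*n**2 + 5*n - 16

t_(k+1)/t_k = (8*k**3 + 27*k**2 + 31*k + 16)/(8*k**3 + 3*k**2 + k + 4).
Factor: A=1; B=1; C=k**3 + 3*k**2/8 + k/8 + 1/2.
Set up (1)·f(k+1) − (1)·f(k) − (k**3 + 3*k**2/8 + k/8 + 1/2) = 0.
From deg A=0, deg B=0, deg C=3: d=4.
Solving with deg f ≤ 4: f(k) = k*(2*k**3 - 3*k**2 + k + 4)/8.
Then R = B(k−1)f/C = k*(2*k**3 - 3*k**2 + k + 4)/(8*k**3 + 3*k**2 + k + 4), so s_k = R(k)·t_k = k*(2*k**3 - 3*k**2 + k + 4).
Δs = 8*k**3 + 3*k**2 + k + 4, as required.
Telescope: S(n) = s_(n+1) − s_(2) = 2*n**4 + 5*n**3 + 4*n**2 + 5*n + 4 − (20) = 2*n**4 + 5*n**3 + 4*n**2 + 5*n - 16.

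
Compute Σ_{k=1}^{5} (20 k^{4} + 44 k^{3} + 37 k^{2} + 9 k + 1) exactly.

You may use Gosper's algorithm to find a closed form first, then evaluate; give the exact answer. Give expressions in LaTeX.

Σ = 31655

Ratio r(k) = (20*k**4 + 124*k**3 + 289*k**2 + 295*k + 111)/(20*k**4 + 44*k**3 + 37*k**2 + 9*k + 1).
Factor: A=1; B=1; C=k**4 + 11*k**3/5 + 37*k**2/20 + 9*k/20 + 1/20.
Need (1)·f(k+1) − (1)·f(k) = k**4 + 11*k**3/5 + 37*k**2/20 + 9*k/20 + 1/20.
Bound: deg f ≤ 5.
Coefficient equations give f(k) = k*(4*k**4 + k**3 - 3*k**2 - 3*k + 2)/20.
R(k) = B(k−1)·f(k)/C(k) = k*(4*k**4 + k**3 - 3*k**2 - 3*k + 2)/(20*k**4 + 44*k**3 + 37*k**2 + 9*k + 1); s_k = R·t_k = k*(4*k**4 + k**3 - 3*k**2 - 3*k + 2).
Verify: 20*k**4 + 44*k**3 + 37*k**2 + 9*k + 1 matches t_k.
Sum = s_(6) − s_(1); s_(6) = 31656, s_(1) = 1 ⇒ 31655.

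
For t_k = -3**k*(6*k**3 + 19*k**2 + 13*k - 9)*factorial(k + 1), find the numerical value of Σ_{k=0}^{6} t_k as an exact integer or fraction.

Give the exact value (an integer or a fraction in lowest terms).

Σ = -7759825923

t_(k+1)/t_k = 3*(6*k**4 + 49*k**3 + 143*k**2 + 167*k + 58)/(6*k**3 + 19*k**2 + 13*k - 9).
So A=3*k + 6 and B=1, with C=k**3 + 19*k**2/6 + 13*k/6 - 3/2.
Set up (3*k + 6)·f(k+1) − (1)·f(k) − (k**3 + 19*k**2/6 + 13*k/6 - 3/2) = 0.
deg f ≤ 2 (via 1,0,3).
A polynomial solution: f(k) = (k + 1)*(2*k - 3)/6.
So s_k = (B(k−1)f/C)·t_k = ((k + 1)*(2*k - 3)/(6*k**3 + 19*k**2 + 13*k - 9))·t_k = -3**k*(k + 1)*(2*k - 3)*factorial(k + 1).
Check: Δs_k = -3**k*(6*k**3 + 19*k**2 + 13*k - 9)*factorial(k + 1). ✓
Sum = s_(7) − s_(0); s_(7) = -7759825920, s_(0) = 3 ⇒ -7759825923.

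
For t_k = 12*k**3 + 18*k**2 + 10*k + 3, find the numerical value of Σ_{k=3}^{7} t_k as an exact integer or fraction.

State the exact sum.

Σ = 11995

t_(k+1)/t_k = (12*k**3 + 54*k**2 + 82*k + 43)/(12*k**3 + 18*k**2 + 10*k + 3).
Take A(k)=1, B(k)=1, C(k)=k**3 + 3*k**2/2 + 5*k/6 + 1/4.
Need (1)·f(k+1) − (1)·f(k) = k**3 + 3*k**2/2 + 5*k/6 + 1/4.
Degrees (0,0,3) ⇒ d ≤ 4.
A polynomial solution: f(k) = k*(3*k**3 - k + 1)/12.
R(k) = B(k−1)·f(k)/C(k) = k*(3*k**3 - k + 1)/(12*k**3 + 18*k**2 + 10*k + 3); s_k = R·t_k = k*(3*k**3 - k + 1).
s_(k+1) − s_k = 12*k**3 + 18*k**2 + 10*k + 3 = t_k.
Σ_(k=3)^(7) t_k = s_(8) − s_(3) = 12232 − (237) = 11995.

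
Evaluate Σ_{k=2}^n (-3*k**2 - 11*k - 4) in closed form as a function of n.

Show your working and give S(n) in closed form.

Step 1: r(k) = (3*k**2 + 17*k + 18)/(3*k**2 + 11*k + 4).
Factor: A=1; B=1; C=k**2 + 11*k/3 + 4/3.
f must satisfy (1)·f(k+1) − (1)·f(k) = k**2 + 11*k/3 + 4/3.
deg f ≤ 3 (via 0,0,2).
Solving with deg f ≤ 3: f(k) = k*(k**2 + 4*k - 1)/3.
Certificate R = B(k−1)f/C = k*(k**2 + 4*k - 1)/(3*k**2 + 11*k + 4) gives s_k = k*(-k**2 - 4*k + 1).
Check: Δs_k = -3*k**2 - 11*k - 4. ✓
Evaluate: s_(n+1) = -n**3 - 7*n**2 - 10*n - 4; subtract s_(2) = -22 ⇒ S(n) = -n**3 - 7*n**2 - 10*n + 18.

S(n) = -n**3 - 7*n**2 - 10*n + 18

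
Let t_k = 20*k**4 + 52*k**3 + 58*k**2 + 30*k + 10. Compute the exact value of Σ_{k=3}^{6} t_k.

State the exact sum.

Ratio r(k) = (10*k**4 + 66*k**3 + 167*k**2 + 191*k + 85)/(10*k**4 + 26*k**3 + 29*k**2 + 15*k + 5).
Take A(k)=1, B(k)=1, C(k)=k**4 + 13*k**3/5 + 29*k**2/10 + 3*k/2 + 1/2.
Set up (1)·f(k+1) − (1)·f(k) − (k**4 + 13*k**3/5 + 29*k**2/10 + 3*k/2 + 1/2) = 0.
Degrees (0,0,4) ⇒ d ≤ 5.
Coefficient equations give f(k) = k*(4*k**4 + 3*k**3 - k + 4)/20.
R(k) = B(k−1)·f(k)/C(k) = k*(4*k**4 + 3*k**3 - k + 4)/(2*(10*k**4 + 26*k**3 + 29*k**2 + 15*k + 5)); s_k = R·t_k = k*(4*k**4 + 3*k**3 - k + 4).
Δs = 20*k**4 + 52*k**3 + 58*k**2 + 30*k + 10, as required.
Telescoping: Σ = s_(7) − s_(3) = 74410 − (1218) = 73192.

Σ = 73192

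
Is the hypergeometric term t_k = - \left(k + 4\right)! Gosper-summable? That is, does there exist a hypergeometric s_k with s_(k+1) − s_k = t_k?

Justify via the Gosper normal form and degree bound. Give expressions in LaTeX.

No — key equation has no polynomial f.

t_(k+1)/t_k = k + 5.
So A=k + 5 and B=1, with C=1.
Need (k + 5)·f(k+1) − (1)·f(k) = 1.
From deg A=1, deg B=0, deg C=0: d=-1.
d = -1 < 0 ⇒ no nonzero polynomial f; not summable.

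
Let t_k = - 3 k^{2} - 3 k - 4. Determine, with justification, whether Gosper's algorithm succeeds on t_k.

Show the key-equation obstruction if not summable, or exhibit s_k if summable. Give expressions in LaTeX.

Yes. s_k = k \left(- k^{2} - 3\right).

The ratio is (3*k**2 + 9*k + 10)/(3*k**2 + 3*k + 4).
Gosper form: A/B · C(k+1)/C(k) with A=1, B=1, C=k**2 + k + 4/3.
Need (1)·f(k+1) − (1)·f(k) = k**2 + k + 4/3.
Degrees (0,0,2) ⇒ d ≤ 3.
Coefficient equations give f(k) = k*(k**2 + 3)/3.
So s_k = (B(k−1)f/C)·t_k = (k*(k**2 + 3)/(3*k**2 + 3*k + 4))·t_k = k*(-k**2 - 3).
s_(k+1) − s_k = -3*k**2 - 3*k - 4 = t_k.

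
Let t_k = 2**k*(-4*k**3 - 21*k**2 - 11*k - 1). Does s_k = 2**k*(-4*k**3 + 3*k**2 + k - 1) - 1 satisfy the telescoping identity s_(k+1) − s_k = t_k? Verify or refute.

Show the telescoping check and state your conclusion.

s_(k+1) = 2**(k + 1)*(k - 4*(k + 1)**3 + 3*(k + 1)**2) - 1
s_(k+1) − s_k = 2**k*(-4*k**3 - 21*k**2 - 11*k - 1)
(s_(k+1) − s_k) − t_k = 0

valid; difference matches t_k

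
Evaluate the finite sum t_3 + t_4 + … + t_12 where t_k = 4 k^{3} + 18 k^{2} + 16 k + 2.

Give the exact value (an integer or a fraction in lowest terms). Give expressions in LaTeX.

Σ = 37130

The ratio is (2*k**3 + 15*k**2 + 32*k + 20)/(2*k**3 + 9*k**2 + 8*k + 1).
Normal form (A,B,C) = (1, 1, k**3 + 9*k**2/2 + 4*k + 1/2).
Set up (1)·f(k+1) − (1)·f(k) − (k**3 + 9*k**2/2 + 4*k + 1/2) = 0.
d = 4 from the (0,0,3) case.
Solving with deg f ≤ 4: f(k) = k*(k + 1)*(k**2 + 3*k - 3)/4.
Get s_k = R·t_k = k*(k**3 + 4*k**2 - 3) with R(k) = B(k−1)f(k)/C(k) = k*(k**2 + 3*k - 3)/(2*(2*k**2 + 7*k + 1)).
Verify: 4*k**3 + 18*k**2 + 16*k + 2 matches t_k.
Σ_(k=3)^(12) t_k = s_(13) − s_(3) = 37310 − (180) = 37130.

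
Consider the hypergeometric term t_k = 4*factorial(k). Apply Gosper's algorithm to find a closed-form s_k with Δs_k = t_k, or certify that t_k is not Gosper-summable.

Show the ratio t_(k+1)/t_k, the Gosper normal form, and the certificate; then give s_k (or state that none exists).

none (Gosper's algorithm certifies no s_k)

Compute t_(k+1)/t_k: get k + 1.
Gosper form: A/B · C(k+1)/C(k) with A=k + 1, B=1, C=1.
Solve (k + 1)·f(k+1) − (1)·f(k) = 1.
d = -1 from the (1,0,0) case.
d = -1 < 0 ⇒ no nonzero polynomial f; not summable.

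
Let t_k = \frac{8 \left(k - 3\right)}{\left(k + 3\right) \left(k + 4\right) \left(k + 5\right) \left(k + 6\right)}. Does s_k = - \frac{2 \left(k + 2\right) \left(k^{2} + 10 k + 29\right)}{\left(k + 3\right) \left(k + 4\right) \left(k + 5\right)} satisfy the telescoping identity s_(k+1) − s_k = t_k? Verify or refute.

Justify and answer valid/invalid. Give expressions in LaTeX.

s_(k+1) = -2*(k + 3)*(10*k + (k + 1)**2 + 39)/((k + 4)*(k + 5)*(k + 6))
s_(k+1) − s_k = 8*(k - 3)/(k**4 + 18*k**3 + 119*k**2 + 342*k + 360)
(s_(k+1) − s_k) − t_k = 0

valid (s_(k+1) − s_k reduces to t_k)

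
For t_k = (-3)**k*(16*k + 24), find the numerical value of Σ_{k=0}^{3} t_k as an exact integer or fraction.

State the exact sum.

t_(k+1)/t_k = 3*(-2*k - 5)/(2*k + 3).
Factor: A=-3; B=1; C=k + 3/2.
Key eq: (-3)·f(k+1) = (1)·f(k) + (k + 3/2).
From deg A=0, deg B=0, deg C=1: d=1.
Match coefficients ⇒ f(k) = -(4*k + 3)/16.
Then R = B(k−1)f/C = -(4*k + 3)/(8*(2*k + 3)), so s_k = R(k)·t_k = (-3)**k*(-4*k - 3).
s_(k+1) − s_k = (-3)**k*(16*k + 24) = t_k.
Sum = s_(4) − s_(0); s_(4) = -1539, s_(0) = -3 ⇒ -1536.

Σ = -1536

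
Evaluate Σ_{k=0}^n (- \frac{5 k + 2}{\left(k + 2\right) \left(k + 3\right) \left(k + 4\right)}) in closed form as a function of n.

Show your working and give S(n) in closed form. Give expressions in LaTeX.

t_(k+1)/t_k = (k + 2)*(5*k + 7)/((k + 5)*(5*k + 2)).
Normal form (A,B,C) = (k + 2, k + 5, k + 2/5).
Key eq: (k + 2)·f(k+1) = (k + 4)·f(k) + (k + 2/5).
Degrees (1,1,1) ⇒ d ≤ 2.
Match coefficients ⇒ f(k) = k**2/5.
So s_k = (B(k−1)f/C)·t_k = (k**2*(k + 4)/(5*k + 2))·t_k = -k**2/((k + 2)*(k + 3)).
Check: Δs_k = (-5*k - 2)/(k**3 + 9*k**2 + 26*k + 24). ✓
Σ_(k=0)^n t_k = s_(n+1) − s_(0) = ((-n**2 - 2*n - 1)/(n**2 + 7*n + 12)) − (0), i.e. (-n**2 - 2*n - 1)/(n**2 + 7*n + 12).

S(n) = \frac{- n^{2} - 2 n - 1}{n^{2} + 7 n + 12}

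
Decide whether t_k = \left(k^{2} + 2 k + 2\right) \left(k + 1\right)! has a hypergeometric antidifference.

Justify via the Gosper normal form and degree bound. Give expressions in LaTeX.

Ratio r(k) = (k + 2)*(2*k + (k + 1)**2 + 4)/(k**2 + 2*k + 2).
A = k + 2, B = 1, C = k**2 + 2*k + 2.
Need (k + 2)·f(k+1) − (1)·f(k) = k**2 + 2*k + 2.
Bound: deg f ≤ 1.
Match coefficients ⇒ f(k) = k.
R(k) = B(k−1)·f(k)/C(k) = k/(k**2 + 2*k + 2); s_k = R·t_k = k*factorial(k + 1).
Verify: (k**2 + 2*k + 2)*factorial(k + 1) matches t_k.

Yes. s_k = k \left(k + 1\right)!.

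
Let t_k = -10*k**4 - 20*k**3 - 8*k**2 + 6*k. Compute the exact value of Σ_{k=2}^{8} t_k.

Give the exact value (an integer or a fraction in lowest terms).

Σ = -115024

Ratio r(k) = (5*k**4 + 30*k**3 + 64*k**2 + 55*k + 16)/(k*(5*k**3 + 10*k**2 + 4*k - 3)).
A = 1, B = 1, C = k**4 + 2*k**3 + 4*k**2/5 - 3*k/5.
Set up (1)·f(k+1) − (1)·f(k) − (k**4 + 2*k**3 + 4*k**2/5 - 3*k/5) = 0.
Degrees (0,0,4) ⇒ d ≤ 5.
Match coefficients ⇒ f(k) = k*(k - 1)*(k**3 + k**2 - k - 2)/5.
So s_k = (B(k−1)f/C)·t_k = ((k - 1)*(k**3 + k**2 - k - 2)/(5*k**3 + 10*k**2 + 4*k - 3))·t_k = 2*k*(-k**4 + 2*k**2 + k - 2).
Check: Δs_k = 2*k*(-5*k**3 - 10*k**2 - 4*k + 3). ✓
Evaluate s at k=9 and k=2: -115056 and -32; difference -115024.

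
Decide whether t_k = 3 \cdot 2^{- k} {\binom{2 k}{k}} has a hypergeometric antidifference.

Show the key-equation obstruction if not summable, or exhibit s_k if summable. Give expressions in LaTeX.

No — key equation has no polynomial f.

Ratio r(k) = (2*k + 1)/(k + 1).
Normal form (A,B,C) = (2*k + 1, k + 1, 1).
Need (2*k + 1)·f(k+1) − (k)·f(k) = 1.
Bound: deg f ≤ -1.
d = -1 < 0 ⇒ no nonzero polynomial f; not summable.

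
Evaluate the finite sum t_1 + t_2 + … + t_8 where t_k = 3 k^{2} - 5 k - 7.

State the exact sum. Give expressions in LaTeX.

Step 1: r(k) = (3*k**2 + k - 9)/(3*k**2 - 5*k - 7).
Take A(k)=1, B(k)=1, C(k)=k**2 - 5*k/3 - 7/3.
f must satisfy (1)·f(k+1) − (1)·f(k) = k**2 - 5*k/3 - 7/3.
d = 3 from the (0,0,2) case.
A polynomial solution: f(k) = k*(k**2 - 4*k - 4)/3.
Certificate R = B(k−1)f/C = k*(k**2 - 4*k - 4)/(3*k**2 - 5*k - 7) gives s_k = k*(k**2 - 4*k - 4).
Check: Δs_k = 3*k**2 - 5*k - 7. ✓
Sum = s_(9) − s_(1); s_(9) = 369, s_(1) = -7 ⇒ 376.

Σ = 376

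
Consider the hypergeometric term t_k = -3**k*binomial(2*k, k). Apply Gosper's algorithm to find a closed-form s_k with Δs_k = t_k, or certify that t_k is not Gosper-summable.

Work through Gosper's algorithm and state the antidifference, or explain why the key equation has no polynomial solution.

no hypergeometric antidifference exists

r(k) = 6*(2*k + 1)/(k + 1) after simplifying.
So A=12*k + 6 and B=k + 1, with C=1.
f must satisfy (12*k + 6)·f(k+1) − (k)·f(k) = 1.
d = -1 from the (1,1,0) case.
d = -1 < 0 ⇒ no nonzero polynomial f; not summable.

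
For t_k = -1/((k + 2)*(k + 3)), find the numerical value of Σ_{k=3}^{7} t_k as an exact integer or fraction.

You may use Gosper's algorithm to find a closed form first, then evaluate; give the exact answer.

Compute t_(k+1)/t_k: get (k + 2)/(k + 4).
Gosper form: A/B · C(k+1)/C(k) with A=k + 2, B=k + 4, C=1.
Solve (k + 2)·f(k+1) − (k + 3)·f(k) = 1.
deg f ≤ 1 (via 1,1,0).
Match coefficients ⇒ f(k) = k/2.
R(k) = B(k−1)·f(k)/C(k) = k*(k + 3)/2; s_k = R·t_k = -k/(2*k + 4).
Verify: -1/(k**2 + 5*k + 6) matches t_k.
Evaluate s at k=8 and k=3: -2/5 and -3/10; difference -1/10.

Σ = -1/10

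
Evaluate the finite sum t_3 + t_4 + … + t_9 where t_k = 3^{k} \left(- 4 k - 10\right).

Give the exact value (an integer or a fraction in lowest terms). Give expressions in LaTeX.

Σ = -1298862

r(k) = 3*(2*k + 7)/(2*k + 5) after simplifying.
So A=3 and B=1, with C=k + 5/2.
f must satisfy (3)·f(k+1) − (1)·f(k) = k + 5/2.
From deg A=0, deg B=0, deg C=1: d=1.
Solving with deg f ≤ 1: f(k) = (k + 1)/2.
Get s_k = R·t_k = -2*3**k*(k + 1) with R(k) = B(k−1)f(k)/C(k) = (k + 1)/(2*k + 5).
Verify: 3**k*(-4*k - 10) matches t_k.
Telescoping: Σ = s_(10) − s_(3) = -1299078 − (-216) = -1298862.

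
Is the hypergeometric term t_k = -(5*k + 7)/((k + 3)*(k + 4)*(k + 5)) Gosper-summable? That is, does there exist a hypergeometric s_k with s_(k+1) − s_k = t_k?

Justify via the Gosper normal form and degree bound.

Yes. s_k = k*(-11*k - 17)/(12*(k + 3)*(k + 4)).

t_(k+1)/t_k = (k + 3)*(5*k + 12)/((k + 6)*(5*k + 7)).
Gosper form: A/B · C(k+1)/C(k) with A=k + 3, B=k + 6, C=k + 7/5.
Need (k + 3)·f(k+1) − (k + 5)·f(k) = k + 7/5.
d = 2 from the (1,1,1) case.
A polynomial solution: f(k) = k*(11*k + 17)/60.
Certificate R = B(k−1)f/C = k*(k + 5)*(11*k + 17)/(12*(5*k + 7)) gives s_k = k*(-11*k - 17)/(12*(k + 3)*(k + 4)).
Check: Δs_k = (-5*k - 7)/(k**3 + 12*k**2 + 47*k + 60). ✓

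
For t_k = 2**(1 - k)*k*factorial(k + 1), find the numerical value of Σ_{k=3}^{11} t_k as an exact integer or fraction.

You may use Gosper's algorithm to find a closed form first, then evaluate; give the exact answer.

Σ = 6081063

Step 1: r(k) = (k + 1)*(k + 2)/(2*k).
Factor: A=k/2 + 1; B=1; C=k.
Key eq: (k/2 + 1)·f(k+1) = (1)·f(k) + (k).
Degrees (1,0,1) ⇒ d ≤ 0.
Coefficient equations give f(k) = 2.
So s_k = (B(k−1)f/C)·t_k = (2/k)·t_k = 2**(2 - k)*factorial(k + 1).
s_(k+1) − s_k = 2**(1 - k)*k*factorial(k + 1) = t_k.
Sum = s_(12) − s_(3); s_(12) = 6081075, s_(3) = 12 ⇒ 6081063.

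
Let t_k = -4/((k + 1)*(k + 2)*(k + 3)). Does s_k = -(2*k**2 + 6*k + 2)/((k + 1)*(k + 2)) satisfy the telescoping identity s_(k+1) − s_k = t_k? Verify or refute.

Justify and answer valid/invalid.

Valid — Δs_k = t_k.

s_(k+1) = 2*(-3*k - (k + 1)**2 - 4)/((k + 2)*(k + 3))
s_(k+1) − s_k = -4/(k**3 + 6*k**2 + 11*k + 6)
(s_(k+1) − s_k) − t_k = 0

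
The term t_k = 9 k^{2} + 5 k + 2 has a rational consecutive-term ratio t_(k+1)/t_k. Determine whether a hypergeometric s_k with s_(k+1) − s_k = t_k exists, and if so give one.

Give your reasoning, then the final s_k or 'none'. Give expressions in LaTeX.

s_k = k \left(3 k^{2} - 2 k + 1\right)

The ratio is (9*k**2 + 23*k + 16)/(9*k**2 + 5*k + 2).
Take A(k)=1, B(k)=1, C(k)=k**2 + 5*k/9 + 2/9.
Need (1)·f(k+1) − (1)·f(k) = k**2 + 5*k/9 + 2/9.
From deg A=0, deg B=0, deg C=2: d=3.
Coefficient equations give f(k) = k*(3*k**2 - 2*k + 1)/9.
Then R = B(k−1)f/C = k*(3*k**2 - 2*k + 1)/(9*k**2 + 5*k + 2), so s_k = R(k)·t_k = k*(3*k**2 - 2*k + 1).
Δs = 9*k**2 + 5*k + 2, as required.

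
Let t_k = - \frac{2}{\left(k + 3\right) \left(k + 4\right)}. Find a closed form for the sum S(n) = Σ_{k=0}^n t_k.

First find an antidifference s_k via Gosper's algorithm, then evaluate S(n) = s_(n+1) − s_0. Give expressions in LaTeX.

S(n) = \frac{2 \left(- n - 1\right)}{3 \left(n + 4\right)}

Step 1: r(k) = (k + 3)/(k + 5).
Factor: A=k + 3; B=k + 5; C=1.
Need (k + 3)·f(k+1) − (k + 4)·f(k) = 1.
deg f ≤ 1 (via 1,1,0).
Coefficient equations give f(k) = k/3.
Get s_k = R·t_k = -2*k/(3*k + 9) with R(k) = B(k−1)f(k)/C(k) = k*(k + 4)/3.
Check: Δs_k = -2/(k**2 + 7*k + 12). ✓
Σ_(k=0)^n t_k = s_(n+1) − s_(0) = (2*(-n - 1)/(3*(n + 4))) − (0), i.e. 2*(-n - 1)/(3*(n + 4)).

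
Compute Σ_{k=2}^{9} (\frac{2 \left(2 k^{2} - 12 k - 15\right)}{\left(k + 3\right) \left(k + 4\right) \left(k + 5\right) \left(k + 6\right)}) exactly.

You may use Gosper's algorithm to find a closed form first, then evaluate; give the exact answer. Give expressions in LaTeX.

Σ = -8/105

t_(k+1)/t_k = (k + 3)*(12*k - 2*(k + 1)**2 + 27)/((k + 7)*(-2*k**2 + 12*k + 15)).
A = k + 3, B = k + 7, C = k**2 - 6*k - 15/2.
Key eq: (k + 3)·f(k+1) = (k + 6)·f(k) + (k**2 - 6*k - 15/2).
d = 3 from the (1,1,2) case.
Solve for f: f(k) = -k*(k**2 + 72*k + 77)/60 (degree 3 ≤ 3).
R(k) = B(k−1)·f(k)/C(k) = -k*(k + 6)*(k**2 + 72*k + 77)/(30*(2*k**2 - 12*k - 15)); s_k = R·t_k = k*(-k**2 - 72*k - 77)/(15*(k + 3)*(k + 4)*(k + 5)).
Δs = 2*(2*k**2 - 12*k - 15)/(k**4 + 18*k**3 + 119*k**2 + 342*k + 360), as required.
Σ_(k=2)^(9) t_k = s_(10) − s_(2) = -23/105 − (-1/7) = -8/105.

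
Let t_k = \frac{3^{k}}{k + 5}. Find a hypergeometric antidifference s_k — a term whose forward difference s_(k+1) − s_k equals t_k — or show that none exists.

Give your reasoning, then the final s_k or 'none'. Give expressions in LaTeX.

The ratio is 3*(k + 5)/(k + 6).
Gosper form: A/B · C(k+1)/C(k) with A=3*k + 15, B=k + 6, C=1.
Key eq: (3*k + 15)·f(k+1) = (k + 5)·f(k) + (1).
Degrees (1,1,0) ⇒ d ≤ -1.
Bound -1 < 0, so the key equation has no polynomial solution.

not Gosper-summable; s_k does not exist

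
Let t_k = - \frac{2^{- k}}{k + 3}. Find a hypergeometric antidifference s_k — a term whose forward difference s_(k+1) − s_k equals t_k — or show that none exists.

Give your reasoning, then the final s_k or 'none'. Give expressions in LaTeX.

Step 1: r(k) = (k + 3)/(2*(k + 4)).
Gosper form: A/B · C(k+1)/C(k) with A=k/2 + 3/2, B=k + 4, C=1.
Set up (k/2 + 3/2)·f(k+1) − (k + 3)·f(k) − (1) = 0.
d = -1 from the (1,1,0) case.
d = -1 < 0 ⇒ no nonzero polynomial f; not summable.

not Gosper-summable; s_k does not exist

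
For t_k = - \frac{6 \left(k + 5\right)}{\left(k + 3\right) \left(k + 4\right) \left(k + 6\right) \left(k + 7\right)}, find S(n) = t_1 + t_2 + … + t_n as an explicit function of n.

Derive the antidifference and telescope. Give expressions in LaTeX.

S(n) = \frac{3 n \left(- n - 11\right)}{28 \left(n^{2} + 11 n + 28\right)}

r(k) = (k + 3)*(k + 6)**2/((k + 5)**2*(k + 8)) after simplifying.
So A=k + 3 and B=k + 8, with C=k**2 + 10*k + 25.
f must satisfy (k + 3)·f(k+1) − (k + 7)·f(k) = k**2 + 10*k + 25.
From deg A=1, deg B=1, deg C=2: d=4.
Solving with deg f ≤ 4: f(k) = k*(k + 4)*(k + 5)*(k + 9)/36.
Then R = B(k−1)f/C = k*(k + 4)*(k + 7)*(k + 9)/(36*(k + 5)), so s_k = R(k)·t_k = k*(-k - 9)/(6*(k**2 + 9*k + 18)).
Check: Δs_k = 6*(-k - 5)/(k**4 + 20*k**3 + 145*k**2 + 450*k + 504). ✓
s_(n+1) = (-n**2 - 11*n - 10)/(6*(n**2 + 11*n + 28)) and s_(1) = -5/84, so S(n) = 3*n*(-n - 11)/(28*(n**2 + 11*n + 28)).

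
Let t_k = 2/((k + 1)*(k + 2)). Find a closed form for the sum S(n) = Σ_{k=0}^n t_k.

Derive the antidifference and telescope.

r(k) = (k + 1)/(k + 3) after simplifying.
Gosper form: A/B · C(k+1)/C(k) with A=k + 1, B=k + 3, C=1.
f must satisfy (k + 1)·f(k+1) − (k + 2)·f(k) = 1.
d = 1 from the (1,1,0) case.
A polynomial solution: f(k) = k.
Then R = B(k−1)f/C = k*(k + 2), so s_k = R(k)·t_k = 2*k/(k + 1).
Verify: 2/(k**2 + 3*k + 2) matches t_k.
s_(n+1) = 2*(n + 1)/(n + 2) and s_(0) = 0, so S(n) = 2*(n + 1)/(n + 2).

S(n) = 2*(n + 1)/(n + 2)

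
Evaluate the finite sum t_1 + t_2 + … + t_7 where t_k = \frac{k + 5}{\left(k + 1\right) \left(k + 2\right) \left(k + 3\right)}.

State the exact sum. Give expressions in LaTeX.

Ratio r(k) = (k + 1)*(k + 6)/((k + 4)*(k + 5)).
Factor: A=k + 1; B=k + 4; C=k + 5.
f must satisfy (k + 1)·f(k+1) − (k + 3)·f(k) = k + 5.
Bound: deg f ≤ 2.
Solve for f: f(k) = k*(3*k + 7)/2 (degree 2 ≤ 2).
So s_k = (B(k−1)f/C)·t_k = (k*(k + 3)*(3*k + 7)/(2*(k + 5)))·t_k = k*(3*k + 7)/(2*(k + 1)*(k + 2)).
Check: Δs_k = (k + 5)/(k**3 + 6*k**2 + 11*k + 6). ✓
Σ_(k=1)^(7) t_k = s_(8) − s_(1) = 62/45 − (5/6) = 49/90.

Σ = 49/90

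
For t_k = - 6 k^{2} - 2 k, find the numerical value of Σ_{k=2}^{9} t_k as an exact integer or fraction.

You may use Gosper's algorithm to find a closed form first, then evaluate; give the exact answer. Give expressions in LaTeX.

Σ = -1792

r(k) = (k + 3*(k + 1)**2 + 1)/(k*(3*k + 1)) after simplifying.
So A=1 and B=1, with C=k**2 + k/3.
Key eq: (1)·f(k+1) = (1)·f(k) + (k**2 + k/3).
From deg A=0, deg B=0, deg C=2: d=3.
A polynomial solution: f(k) = k**2*(k - 1)/3.
So s_k = (B(k−1)f/C)·t_k = (k*(k - 1)/(3*k + 1))·t_k = 2*k**2*(1 - k).
s_(k+1) − s_k = 2*k*(-3*k - 1) = t_k.
Σ_(k=2)^(9) t_k = s_(10) − s_(2) = -1800 − (-8) = -1792.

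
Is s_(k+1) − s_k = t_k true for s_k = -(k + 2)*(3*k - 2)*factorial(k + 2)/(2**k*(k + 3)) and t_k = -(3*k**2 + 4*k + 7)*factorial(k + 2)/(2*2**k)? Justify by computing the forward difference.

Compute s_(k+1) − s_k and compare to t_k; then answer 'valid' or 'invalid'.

s_(k+1) = -(k + 3)*(3*k + 1)*factorial(k + 3)/(2*2**k*(k + 4))
s_(k+1) − s_k = -(3*k**4 + 22*k**3 + 58*k**2 + 84*k + 59)*factorial(k + 2)/(2*2**k*(k + 3)*(k + 4))
(s_(k+1) − s_k) − t_k = (3*k**3 + 13*k**2 + 13*k + 25)*factorial(k + 2)/(2*2**k*(k + 3)*(k + 4))

Invalid: residual (3*k**3 + 13*k**2 + 13*k + 25)*factorial(k + 2)/(2*2**k*(k + 3)*(k + 4)) ≠ 0.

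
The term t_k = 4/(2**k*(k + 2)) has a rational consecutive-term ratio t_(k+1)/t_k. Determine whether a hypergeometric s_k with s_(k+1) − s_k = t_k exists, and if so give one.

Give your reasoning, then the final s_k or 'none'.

t_(k+1)/t_k = (k + 2)/(2*(k + 3)).
Gosper form: A/B · C(k+1)/C(k) with A=k/2 + 1, B=k + 3, C=1.
Key eq: (k/2 + 1)·f(k+1) = (k + 2)·f(k) + (1).
From deg A=1, deg B=1, deg C=0: d=-1.
d = -1 < 0 ⇒ no nonzero polynomial f; not summable.

none (Gosper's algorithm certifies no s_k)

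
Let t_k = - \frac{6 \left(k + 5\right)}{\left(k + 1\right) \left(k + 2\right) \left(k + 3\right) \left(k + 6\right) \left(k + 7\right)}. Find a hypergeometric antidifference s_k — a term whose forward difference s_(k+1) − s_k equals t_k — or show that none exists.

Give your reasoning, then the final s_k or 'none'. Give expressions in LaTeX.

s_k = \frac{k \left(- k^{2} - 9 k - 20\right)}{6 \left(k^{3} + 9 k^{2} + 20 k + 12\right)}

Ratio r(k) = (k + 1)*(k + 6)**2/((k + 4)*(k + 5)*(k + 8)).
Gosper form: A/B · C(k+1)/C(k) with A=k + 1, B=k + 8, C=k**3 + 14*k**2 + 65*k + 100.
f must satisfy (k + 1)·f(k+1) − (k + 7)·f(k) = k**3 + 14*k**2 + 65*k + 100.
Bound: deg f ≤ 6.
Match coefficients ⇒ f(k) = k*(k + 3)*(k + 4)**2*(k + 5)**2/36.
So s_k = (B(k−1)f/C)·t_k = (k*(k + 3)*(k + 4)*(k + 7)/36)·t_k = k*(-k**2 - 9*k - 20)/(6*(k**3 + 9*k**2 + 20*k + 12)).
Verify: 6*(-k - 5)/(k**5 + 19*k**4 + 131*k**3 + 401*k**2 + 540*k + 252) matches t_k.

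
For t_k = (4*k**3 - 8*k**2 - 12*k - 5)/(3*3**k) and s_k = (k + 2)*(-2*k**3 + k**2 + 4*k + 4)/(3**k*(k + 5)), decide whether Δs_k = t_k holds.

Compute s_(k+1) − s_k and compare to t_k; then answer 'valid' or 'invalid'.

s_(k+1) = (k + 3)*(4*k - 2*(k + 1)**3 + (k + 1)**2 + 8)/(3*3**k*(k + 6))
s_(k+1) − s_k = (4*k**5 + 24*k**4 - 34*k**3 - 212*k**2 - 184*k - 39)/(3*3**k*(k**2 + 11*k + 30))
(s_(k+1) − s_k) − t_k = (-4*k**4 - 18*k**3 + 55*k**2 + 77*k + 37)/(3**k*(k**2 + 11*k + 30))

Invalid: residual (-4*k**4 - 18*k**3 + 55*k**2 + 77*k + 37)/(3**k*(k**2 + 11*k + 30)) ≠ 0.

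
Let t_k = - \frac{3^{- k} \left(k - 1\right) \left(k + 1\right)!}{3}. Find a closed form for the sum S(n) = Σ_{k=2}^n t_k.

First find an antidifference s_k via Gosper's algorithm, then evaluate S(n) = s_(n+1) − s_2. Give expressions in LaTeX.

S(n) = \frac{2}{3} - \frac{3^{- n} \left(n + 2\right)!}{3}

r(k) = k*(k + 2)/(3*(k - 1)) after simplifying.
So A=k/3 + 2/3 and B=1, with C=k - 1.
Key eq: (k/3 + 2/3)·f(k+1) = (1)·f(k) + (k - 1).
From deg A=1, deg B=0, deg C=1: d=0.
Coefficient equations give f(k) = 3.
So s_k = (B(k−1)f/C)·t_k = (3/(k - 1))·t_k = -factorial(k + 1)/3**k.
Δs = -(k - 1)*factorial(k + 1)/(3*3**k), as required.
Telescope: S(n) = s_(n+1) − s_(2) = -3**(-n - 1)*factorial(n + 2) − (-2/3) = 2/3 - factorial(n + 2)/(3*3**n).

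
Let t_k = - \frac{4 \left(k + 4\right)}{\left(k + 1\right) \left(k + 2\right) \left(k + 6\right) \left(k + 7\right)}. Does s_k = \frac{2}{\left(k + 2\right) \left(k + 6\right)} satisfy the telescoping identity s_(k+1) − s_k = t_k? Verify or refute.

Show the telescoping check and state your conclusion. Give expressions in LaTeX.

s_(k+1) = 2/((k + 3)*(k + 7))
s_(k+1) − s_k = 2*(-2*k - 9)/(k**4 + 18*k**3 + 113*k**2 + 288*k + 252)
(s_(k+1) − s_k) − t_k = 6*(k + 5)/(k**5 + 19*k**4 + 131*k**3 + 401*k**2 + 540*k + 252)

Invalid: residual \frac{6 \left(k + 5\right)}{k^{5} + 19 k^{4} + 131 k^{3} + 401 k^{2} + 540 k + 252} ≠ 0.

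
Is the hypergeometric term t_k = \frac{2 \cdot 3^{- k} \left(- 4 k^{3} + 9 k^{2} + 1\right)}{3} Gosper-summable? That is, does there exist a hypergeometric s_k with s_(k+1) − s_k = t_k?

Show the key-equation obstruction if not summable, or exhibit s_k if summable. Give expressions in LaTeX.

Ratio r(k) = (-4*(k + 1)**3 + 9*(k + 1)**2 + 1)/(3*(-4*k**3 + 9*k**2 + 1)).
So A=1/3 and B=1, with C=k**3 - 9*k**2/4 - 1/4.
Need (1/3)·f(k+1) − (1)·f(k) = k**3 - 9*k**2/4 - 1/4.
From deg A=0, deg B=0, deg C=3: d=3.
Match coefficients ⇒ f(k) = -3*(4*k + 1)*(k**2 - k + 1)/8.
R(k) = B(k−1)·f(k)/C(k) = -3*(4*k + 1)*(k**2 - k + 1)/(2*(4*k**3 - 9*k**2 - 1)); s_k = R·t_k = (4*k**3 - 3*k**2 + 3*k + 1)/3**k.
Verify: 2*(-4*k**3 + 9*k**2 + 1)/(3*3**k) matches t_k.

Yes. s_k = 3^{- k} \left(4 k^{3} - 3 k^{2} + 3 k + 1\right).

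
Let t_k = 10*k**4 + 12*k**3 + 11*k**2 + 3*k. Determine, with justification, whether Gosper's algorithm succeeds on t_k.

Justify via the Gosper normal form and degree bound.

Step 1: r(k) = (10*k**4 + 52*k**3 + 107*k**2 + 101*k + 36)/(k*(10*k**3 + 12*k**2 + 11*k + 3)).
So A=1 and B=1, with C=k**4 + 6*k**3/5 + 11*k**2/10 + 3*k/10.
f must satisfy (1)·f(k+1) − (1)·f(k) = k**4 + 6*k**3/5 + 11*k**2/10 + 3*k/10.
Bound: deg f ≤ 5.
Solving with deg f ≤ 5: f(k) = k**2*(k - 1)*(2*k**2 + 1)/10.
Get s_k = R·t_k = k**2*(2*k**3 - 2*k**2 + k - 1) with R(k) = B(k−1)f(k)/C(k) = k*(k - 1)*(2*k**2 + 1)/(10*k**3 + 12*k**2 + 11*k + 3).
Δs = k*(10*k**3 + 12*k**2 + 11*k + 3), as required.

Yes. s_k = k**2*(2*k**3 - 2*k**2 + k - 1).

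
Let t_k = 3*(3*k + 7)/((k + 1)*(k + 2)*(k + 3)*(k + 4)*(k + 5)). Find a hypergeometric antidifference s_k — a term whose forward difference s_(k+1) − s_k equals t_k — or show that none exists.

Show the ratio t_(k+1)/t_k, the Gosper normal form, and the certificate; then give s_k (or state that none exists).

Step 1: r(k) = (k + 1)*(3*k + 10)/((k + 6)*(3*k + 7)).
A = k + 1, B = k + 6, C = k + 7/3.
Solve (k + 1)·f(k+1) − (k + 5)·f(k) = k + 7/3.
deg f ≤ 4 (via 1,1,1).
Solving with deg f ≤ 4: f(k) = k*(k + 2)*(k**2 + 8*k + 19)/36.
Get s_k = R·t_k = k*(k**2 + 8*k + 19)/(4*(k**3 + 8*k**2 + 19*k + 12)) with R(k) = B(k−1)f(k)/C(k) = k*(k + 2)*(k + 5)*(k**2 + 8*k + 19)/(12*(3*k + 7)).
Δs = 3*(3*k + 7)/(k**5 + 15*k**4 + 85*k**3 + 225*k**2 + 274*k + 120), as required.

s_k = k*(k**2 + 8*k + 19)/(4*(k**3 + 8*k**2 + 19*k + 12))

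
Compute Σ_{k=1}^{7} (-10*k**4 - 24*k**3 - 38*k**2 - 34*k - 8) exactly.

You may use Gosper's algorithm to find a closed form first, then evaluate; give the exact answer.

Compute t_(k+1)/t_k: get (5*k**4 + 32*k**3 + 85*k**2 + 111*k + 57)/(5*k**4 + 12*k**3 + 19*k**2 + 17*k + 4).
Factor: A=1; B=1; C=k**4 + 12*k**3/5 + 19*k**2/5 + 17*k/5 + 4/5.
Solve (1)·f(k+1) − (1)·f(k) = k**4 + 12*k**3/5 + 19*k**2/5 + 17*k/5 + 4/5.
deg f ≤ 5 (via 0,0,4).
A polynomial solution: f(k) = k*(2*k**4 + k**3 + 4*k**2 + 4*k - 3)/10.
R(k) = B(k−1)·f(k)/C(k) = k*(2*k**4 + k**3 + 4*k**2 + 4*k - 3)/(2*(5*k**4 + 12*k**3 + 19*k**2 + 17*k + 4)); s_k = R·t_k = k*(-2*k**4 - k**3 - 4*k**2 - 4*k + 3).
Δs = -10*k**4 - 24*k**3 - 38*k**2 - 34*k - 8, as required.
Telescoping: Σ = s_(8) − s_(1) = -71912 − (-8) = -71904.

Σ = -71904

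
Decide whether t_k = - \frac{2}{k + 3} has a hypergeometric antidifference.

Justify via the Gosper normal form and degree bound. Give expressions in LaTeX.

No — key equation has no polynomial f.

Ratio r(k) = (k + 3)/(k + 4).
Take A(k)=k + 3, B(k)=k + 4, C(k)=1.
Need (k + 3)·f(k+1) − (k + 3)·f(k) = 1.
Bound: deg f ≤ 0.
f = c0 ⇒ A·f(k+1) − B(k−1)·f(k) − C = -1. The system {-1 = 0} is inconsistent; no antidifference.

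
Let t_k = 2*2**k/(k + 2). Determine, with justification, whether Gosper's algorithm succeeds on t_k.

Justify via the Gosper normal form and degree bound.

No — t_k has no hypergeometric antidifference.

Step 1: r(k) = 2*(k + 2)/(k + 3).
Normal form (A,B,C) = (2*k + 4, k + 3, 1).
Need (2*k + 4)·f(k+1) − (k + 2)·f(k) = 1.
Degrees (1,1,0) ⇒ d ≤ -1.
Bound -1 < 0, so the key equation has no polynomial solution.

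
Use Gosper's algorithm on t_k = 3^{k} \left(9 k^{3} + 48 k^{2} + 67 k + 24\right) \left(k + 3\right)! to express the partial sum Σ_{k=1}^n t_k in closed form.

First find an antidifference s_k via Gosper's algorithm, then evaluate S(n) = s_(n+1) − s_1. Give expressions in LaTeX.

Compute t_(k+1)/t_k: get 3*(9*k**4 + 111*k**3 + 490*k**2 + 908*k + 592)/(9*k**3 + 48*k**2 + 67*k + 24).
Factor: A=3*k + 12; B=1; C=k**3 + 16*k**2/3 + 67*k/9 + 8/3.
Key eq: (3*k + 12)·f(k+1) = (1)·f(k) + (k**3 + 16*k**2/3 + 67*k/9 + 8/3).
Degrees (1,0,3) ⇒ d ≤ 2.
Solving with deg f ≤ 2: f(k) = k*(3*k - 1)/9.
Then R = B(k−1)f/C = k*(3*k - 1)/(9*k**3 + 48*k**2 + 67*k + 24), so s_k = R(k)·t_k = 3**k*k*(3*k - 1)*factorial(k + 3).
Check: Δs_k = 3**k*(9*k**3 + 48*k**2 + 67*k + 24)*factorial(k + 3). ✓
Telescope: S(n) = s_(n+1) − s_(1) = 3**(n + 1)*(n + 1)*(3*n + 2)*factorial(n + 4) − (144) = 9*3**n*n**2*factorial(n + 4) + 15*3**n*n*factorial(n + 4) + 6*3**n*factorial(n + 4) - 144.

S(n) = 9 \cdot 3^{n} n^{2} \left(n + 4\right)! + 15 \cdot 3^{n} n \left(n + 4\right)! + 6 \cdot 3^{n} \left(n + 4\right)! - 144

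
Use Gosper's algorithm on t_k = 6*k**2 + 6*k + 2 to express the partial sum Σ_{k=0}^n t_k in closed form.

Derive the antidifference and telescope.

S(n) = 2*n**3 + 6*n**2 + 6*n + 2

Step 1: r(k) = (3*k**2 + 9*k + 7)/(3*k**2 + 3*k + 1).
A = 1, B = 1, C = k**2 + k + 1/3.
Set up (1)·f(k+1) − (1)·f(k) − (k**2 + k + 1/3) = 0.
Bound: deg f ≤ 3.
Match coefficients ⇒ f(k) = k**3/3.
Then R = B(k−1)f/C = k**3/(3*k**2 + 3*k + 1), so s_k = R(k)·t_k = 2*k**3.
s_(k+1) − s_k = -2*k**3 + 2*(k + 1)**3 = t_k.
Telescope: S(n) = s_(n+1) − s_(0) = 2*n**3 + 6*n**2 + 6*n + 2 − (0) = 2*n**3 + 6*n**2 + 6*n + 2.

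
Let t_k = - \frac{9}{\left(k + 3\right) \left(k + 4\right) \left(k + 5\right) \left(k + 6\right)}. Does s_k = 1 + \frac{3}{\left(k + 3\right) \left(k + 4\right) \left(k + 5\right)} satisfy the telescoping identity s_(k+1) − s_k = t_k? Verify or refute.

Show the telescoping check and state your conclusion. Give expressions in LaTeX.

Valid: the claim telescopes to t_k.

s_(k+1) = 1 + 3/((k + 4)*(k + 5)*(k + 6))
s_(k+1) − s_k = -9/((k + 3)*(k + 4)*(k + 5)*(k + 6))
(s_(k+1) − s_k) − t_k = 0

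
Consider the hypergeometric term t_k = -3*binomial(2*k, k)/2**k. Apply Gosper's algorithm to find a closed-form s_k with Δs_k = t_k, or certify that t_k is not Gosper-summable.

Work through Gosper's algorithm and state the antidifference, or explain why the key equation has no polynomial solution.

The ratio is (2*k + 1)/(k + 1).
Factor: A=2*k + 1; B=k + 1; C=1.
Need (2*k + 1)·f(k+1) − (k)·f(k) = 1.
From deg A=1, deg B=1, deg C=0: d=-1.
d = -1 < 0 ⇒ no nonzero polynomial f; not summable.

no hypergeometric antidifference exists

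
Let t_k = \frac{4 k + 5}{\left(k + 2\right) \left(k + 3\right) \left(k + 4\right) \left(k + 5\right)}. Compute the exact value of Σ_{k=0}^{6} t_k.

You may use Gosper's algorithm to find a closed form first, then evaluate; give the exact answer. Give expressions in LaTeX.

Σ = 427/3960

The ratio is (k + 2)*(4*k + 9)/((k + 6)*(4*k + 5)).
A = k + 2, B = k + 6, C = k + 5/4.
Key eq: (k + 2)·f(k+1) = (k + 5)·f(k) + (k + 5/4).
Bound: deg f ≤ 3.
Solve for f: f(k) = k*(k**2 + 9*k + 10)/32 (degree 3 ≤ 3).
Then R = B(k−1)f/C = k*(k + 5)*(k**2 + 9*k + 10)/(8*(4*k + 5)), so s_k = R(k)·t_k = k*(k**2 + 9*k + 10)/(8*(k + 2)*(k + 3)*(k + 4)).
Δs = (4*k + 5)/(k**4 + 14*k**3 + 71*k**2 + 154*k + 120), as required.
Σ_(k=0)^(6) t_k = s_(7) − s_(0) = 427/3960 − (0) = 427/3960.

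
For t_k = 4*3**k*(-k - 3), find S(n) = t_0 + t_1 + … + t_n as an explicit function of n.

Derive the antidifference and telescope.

t_(k+1)/t_k = 3*(k + 4)/(k + 3).
Take A(k)=3, B(k)=1, C(k)=k + 3.
Key eq: (3)·f(k+1) = (1)·f(k) + (k + 3).
d = 1 from the (0,0,1) case.
Coefficient equations give f(k) = (2*k + 3)/4.
Get s_k = R·t_k = 3**k*(-2*k - 3) with R(k) = B(k−1)f(k)/C(k) = (2*k + 3)/(4*(k + 3)).
Verify: 4*3**k*(-k - 3) matches t_k.
s_(n+1) = 3**(n + 1)*(-2*n - 5) and s_(0) = -3, so S(n) = -6*3**n*n - 15*3**n + 3.

S(n) = -6*3**n*n - 15*3**n + 3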